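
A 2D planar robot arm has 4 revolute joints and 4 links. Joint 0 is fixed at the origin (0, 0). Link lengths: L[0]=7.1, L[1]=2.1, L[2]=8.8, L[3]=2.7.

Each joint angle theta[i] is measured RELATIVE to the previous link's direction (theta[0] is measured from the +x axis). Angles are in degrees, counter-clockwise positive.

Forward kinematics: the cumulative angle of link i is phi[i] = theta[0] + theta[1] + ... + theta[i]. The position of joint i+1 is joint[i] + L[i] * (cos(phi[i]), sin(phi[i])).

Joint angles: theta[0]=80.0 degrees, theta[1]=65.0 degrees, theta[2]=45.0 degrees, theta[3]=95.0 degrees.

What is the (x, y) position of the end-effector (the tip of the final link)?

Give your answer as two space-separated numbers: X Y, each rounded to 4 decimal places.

Answer: -8.4548 4.0605

Derivation:
joint[0] = (0.0000, 0.0000)  (base)
link 0: phi[0] = 80 = 80 deg
  cos(80 deg) = 0.1736, sin(80 deg) = 0.9848
  joint[1] = (0.0000, 0.0000) + 7.1 * (0.1736, 0.9848) = (0.0000 + 1.2329, 0.0000 + 6.9921) = (1.2329, 6.9921)
link 1: phi[1] = 80 + 65 = 145 deg
  cos(145 deg) = -0.8192, sin(145 deg) = 0.5736
  joint[2] = (1.2329, 6.9921) + 2.1 * (-0.8192, 0.5736) = (1.2329 + -1.7202, 6.9921 + 1.2045) = (-0.4873, 8.1966)
link 2: phi[2] = 80 + 65 + 45 = 190 deg
  cos(190 deg) = -0.9848, sin(190 deg) = -0.1736
  joint[3] = (-0.4873, 8.1966) + 8.8 * (-0.9848, -0.1736) = (-0.4873 + -8.6663, 8.1966 + -1.5281) = (-9.1536, 6.6685)
link 3: phi[3] = 80 + 65 + 45 + 95 = 285 deg
  cos(285 deg) = 0.2588, sin(285 deg) = -0.9659
  joint[4] = (-9.1536, 6.6685) + 2.7 * (0.2588, -0.9659) = (-9.1536 + 0.6988, 6.6685 + -2.6080) = (-8.4548, 4.0605)
End effector: (-8.4548, 4.0605)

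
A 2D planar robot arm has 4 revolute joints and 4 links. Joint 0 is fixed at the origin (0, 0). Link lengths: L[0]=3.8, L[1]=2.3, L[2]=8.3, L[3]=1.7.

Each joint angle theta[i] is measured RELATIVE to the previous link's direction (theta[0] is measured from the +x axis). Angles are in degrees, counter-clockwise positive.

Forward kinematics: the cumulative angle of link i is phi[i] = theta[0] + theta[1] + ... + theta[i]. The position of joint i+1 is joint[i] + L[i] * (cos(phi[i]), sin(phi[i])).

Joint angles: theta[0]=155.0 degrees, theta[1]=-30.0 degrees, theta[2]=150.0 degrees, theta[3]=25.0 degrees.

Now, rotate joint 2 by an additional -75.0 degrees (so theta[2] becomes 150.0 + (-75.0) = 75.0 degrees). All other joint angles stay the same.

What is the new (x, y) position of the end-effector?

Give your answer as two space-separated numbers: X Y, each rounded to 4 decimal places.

joint[0] = (0.0000, 0.0000)  (base)
link 0: phi[0] = 155 = 155 deg
  cos(155 deg) = -0.9063, sin(155 deg) = 0.4226
  joint[1] = (0.0000, 0.0000) + 3.8 * (-0.9063, 0.4226) = (0.0000 + -3.4440, 0.0000 + 1.6059) = (-3.4440, 1.6059)
link 1: phi[1] = 155 + -30 = 125 deg
  cos(125 deg) = -0.5736, sin(125 deg) = 0.8192
  joint[2] = (-3.4440, 1.6059) + 2.3 * (-0.5736, 0.8192) = (-3.4440 + -1.3192, 1.6059 + 1.8840) = (-4.7632, 3.4900)
link 2: phi[2] = 155 + -30 + 75 = 200 deg
  cos(200 deg) = -0.9397, sin(200 deg) = -0.3420
  joint[3] = (-4.7632, 3.4900) + 8.3 * (-0.9397, -0.3420) = (-4.7632 + -7.7994, 3.4900 + -2.8388) = (-12.5626, 0.6512)
link 3: phi[3] = 155 + -30 + 75 + 25 = 225 deg
  cos(225 deg) = -0.7071, sin(225 deg) = -0.7071
  joint[4] = (-12.5626, 0.6512) + 1.7 * (-0.7071, -0.7071) = (-12.5626 + -1.2021, 0.6512 + -1.2021) = (-13.7647, -0.5508)
End effector: (-13.7647, -0.5508)

Answer: -13.7647 -0.5508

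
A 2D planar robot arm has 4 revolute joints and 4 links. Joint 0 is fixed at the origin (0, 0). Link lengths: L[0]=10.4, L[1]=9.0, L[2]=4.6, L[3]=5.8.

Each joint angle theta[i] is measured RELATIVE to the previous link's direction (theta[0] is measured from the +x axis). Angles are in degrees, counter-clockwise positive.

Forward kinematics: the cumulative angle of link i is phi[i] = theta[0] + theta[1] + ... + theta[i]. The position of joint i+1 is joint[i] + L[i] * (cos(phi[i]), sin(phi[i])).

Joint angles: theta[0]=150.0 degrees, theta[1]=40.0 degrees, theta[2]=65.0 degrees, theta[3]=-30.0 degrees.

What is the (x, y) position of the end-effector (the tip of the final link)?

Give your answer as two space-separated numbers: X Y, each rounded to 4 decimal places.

Answer: -23.1617 -4.9073

Derivation:
joint[0] = (0.0000, 0.0000)  (base)
link 0: phi[0] = 150 = 150 deg
  cos(150 deg) = -0.8660, sin(150 deg) = 0.5000
  joint[1] = (0.0000, 0.0000) + 10.4 * (-0.8660, 0.5000) = (0.0000 + -9.0067, 0.0000 + 5.2000) = (-9.0067, 5.2000)
link 1: phi[1] = 150 + 40 = 190 deg
  cos(190 deg) = -0.9848, sin(190 deg) = -0.1736
  joint[2] = (-9.0067, 5.2000) + 9 * (-0.9848, -0.1736) = (-9.0067 + -8.8633, 5.2000 + -1.5628) = (-17.8699, 3.6372)
link 2: phi[2] = 150 + 40 + 65 = 255 deg
  cos(255 deg) = -0.2588, sin(255 deg) = -0.9659
  joint[3] = (-17.8699, 3.6372) + 4.6 * (-0.2588, -0.9659) = (-17.8699 + -1.1906, 3.6372 + -4.4433) = (-19.0605, -0.8061)
link 3: phi[3] = 150 + 40 + 65 + -30 = 225 deg
  cos(225 deg) = -0.7071, sin(225 deg) = -0.7071
  joint[4] = (-19.0605, -0.8061) + 5.8 * (-0.7071, -0.7071) = (-19.0605 + -4.1012, -0.8061 + -4.1012) = (-23.1617, -4.9073)
End effector: (-23.1617, -4.9073)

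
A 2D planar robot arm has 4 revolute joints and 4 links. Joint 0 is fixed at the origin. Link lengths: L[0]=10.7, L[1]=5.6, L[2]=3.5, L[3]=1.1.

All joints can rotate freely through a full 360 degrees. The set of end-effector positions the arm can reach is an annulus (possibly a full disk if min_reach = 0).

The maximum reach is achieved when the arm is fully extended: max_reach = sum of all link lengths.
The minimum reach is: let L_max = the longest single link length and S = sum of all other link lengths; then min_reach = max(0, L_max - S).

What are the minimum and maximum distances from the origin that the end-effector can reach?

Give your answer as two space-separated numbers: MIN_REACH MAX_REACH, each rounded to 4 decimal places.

Answer: 0.5000 20.9000

Derivation:
Link lengths: [10.7, 5.6, 3.5, 1.1]
max_reach = 10.7 + 5.6 + 3.5 + 1.1 = 20.9
L_max = max([10.7, 5.6, 3.5, 1.1]) = 10.7
S (sum of others) = 20.9 - 10.7 = 10.2
min_reach = max(0, 10.7 - 10.2) = max(0, 0.5) = 0.5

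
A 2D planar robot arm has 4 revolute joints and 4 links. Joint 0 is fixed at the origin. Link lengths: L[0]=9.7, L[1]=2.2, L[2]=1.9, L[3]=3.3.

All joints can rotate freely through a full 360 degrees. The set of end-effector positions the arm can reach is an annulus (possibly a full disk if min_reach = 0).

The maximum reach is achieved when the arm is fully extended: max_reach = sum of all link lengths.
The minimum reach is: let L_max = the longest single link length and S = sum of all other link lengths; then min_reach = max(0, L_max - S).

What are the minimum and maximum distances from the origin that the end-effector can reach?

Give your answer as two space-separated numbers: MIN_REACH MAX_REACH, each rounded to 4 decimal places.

Link lengths: [9.7, 2.2, 1.9, 3.3]
max_reach = 9.7 + 2.2 + 1.9 + 3.3 = 17.1
L_max = max([9.7, 2.2, 1.9, 3.3]) = 9.7
S (sum of others) = 17.1 - 9.7 = 7.4
min_reach = max(0, 9.7 - 7.4) = max(0, 2.3) = 2.3

Answer: 2.3000 17.1000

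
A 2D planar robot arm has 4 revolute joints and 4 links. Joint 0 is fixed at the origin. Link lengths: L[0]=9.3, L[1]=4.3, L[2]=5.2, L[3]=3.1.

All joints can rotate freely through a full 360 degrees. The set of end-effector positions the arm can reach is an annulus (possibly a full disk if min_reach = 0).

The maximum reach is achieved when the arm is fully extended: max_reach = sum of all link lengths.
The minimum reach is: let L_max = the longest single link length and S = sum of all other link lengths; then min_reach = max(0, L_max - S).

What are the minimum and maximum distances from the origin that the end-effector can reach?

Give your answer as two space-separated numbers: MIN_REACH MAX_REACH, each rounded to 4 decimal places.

Link lengths: [9.3, 4.3, 5.2, 3.1]
max_reach = 9.3 + 4.3 + 5.2 + 3.1 = 21.9
L_max = max([9.3, 4.3, 5.2, 3.1]) = 9.3
S (sum of others) = 21.9 - 9.3 = 12.6
min_reach = max(0, 9.3 - 12.6) = max(0, -3.3) = 0

Answer: 0.0000 21.9000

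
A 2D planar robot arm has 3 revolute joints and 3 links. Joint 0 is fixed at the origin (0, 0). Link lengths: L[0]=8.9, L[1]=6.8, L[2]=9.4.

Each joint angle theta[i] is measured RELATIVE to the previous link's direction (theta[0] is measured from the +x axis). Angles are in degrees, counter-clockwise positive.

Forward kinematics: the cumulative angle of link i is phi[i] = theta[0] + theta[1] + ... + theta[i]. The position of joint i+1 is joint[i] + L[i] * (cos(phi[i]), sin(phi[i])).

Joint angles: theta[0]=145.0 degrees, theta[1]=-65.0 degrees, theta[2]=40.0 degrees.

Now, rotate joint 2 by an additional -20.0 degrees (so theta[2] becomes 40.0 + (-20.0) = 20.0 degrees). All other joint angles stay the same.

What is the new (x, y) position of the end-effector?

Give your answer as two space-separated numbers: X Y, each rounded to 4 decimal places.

joint[0] = (0.0000, 0.0000)  (base)
link 0: phi[0] = 145 = 145 deg
  cos(145 deg) = -0.8192, sin(145 deg) = 0.5736
  joint[1] = (0.0000, 0.0000) + 8.9 * (-0.8192, 0.5736) = (0.0000 + -7.2905, 0.0000 + 5.1048) = (-7.2905, 5.1048)
link 1: phi[1] = 145 + -65 = 80 deg
  cos(80 deg) = 0.1736, sin(80 deg) = 0.9848
  joint[2] = (-7.2905, 5.1048) + 6.8 * (0.1736, 0.9848) = (-7.2905 + 1.1808, 5.1048 + 6.6967) = (-6.1096, 11.8015)
link 2: phi[2] = 145 + -65 + 20 = 100 deg
  cos(100 deg) = -0.1736, sin(100 deg) = 0.9848
  joint[3] = (-6.1096, 11.8015) + 9.4 * (-0.1736, 0.9848) = (-6.1096 + -1.6323, 11.8015 + 9.2572) = (-7.7419, 21.0587)
End effector: (-7.7419, 21.0587)

Answer: -7.7419 21.0587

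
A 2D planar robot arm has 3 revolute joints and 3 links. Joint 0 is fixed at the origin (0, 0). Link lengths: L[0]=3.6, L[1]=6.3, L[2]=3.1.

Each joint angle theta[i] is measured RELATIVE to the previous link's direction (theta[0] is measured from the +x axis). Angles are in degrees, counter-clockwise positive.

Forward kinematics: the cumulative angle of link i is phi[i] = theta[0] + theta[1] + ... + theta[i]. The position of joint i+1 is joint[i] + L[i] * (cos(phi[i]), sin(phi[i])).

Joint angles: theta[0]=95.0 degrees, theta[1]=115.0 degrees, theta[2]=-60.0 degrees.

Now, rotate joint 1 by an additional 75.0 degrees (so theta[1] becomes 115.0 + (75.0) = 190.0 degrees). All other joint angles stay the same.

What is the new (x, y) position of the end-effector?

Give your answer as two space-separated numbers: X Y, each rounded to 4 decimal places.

Answer: -0.8752 -4.6911

Derivation:
joint[0] = (0.0000, 0.0000)  (base)
link 0: phi[0] = 95 = 95 deg
  cos(95 deg) = -0.0872, sin(95 deg) = 0.9962
  joint[1] = (0.0000, 0.0000) + 3.6 * (-0.0872, 0.9962) = (0.0000 + -0.3138, 0.0000 + 3.5863) = (-0.3138, 3.5863)
link 1: phi[1] = 95 + 190 = 285 deg
  cos(285 deg) = 0.2588, sin(285 deg) = -0.9659
  joint[2] = (-0.3138, 3.5863) + 6.3 * (0.2588, -0.9659) = (-0.3138 + 1.6306, 3.5863 + -6.0853) = (1.3168, -2.4990)
link 2: phi[2] = 95 + 190 + -60 = 225 deg
  cos(225 deg) = -0.7071, sin(225 deg) = -0.7071
  joint[3] = (1.3168, -2.4990) + 3.1 * (-0.7071, -0.7071) = (1.3168 + -2.1920, -2.4990 + -2.1920) = (-0.8752, -4.6911)
End effector: (-0.8752, -4.6911)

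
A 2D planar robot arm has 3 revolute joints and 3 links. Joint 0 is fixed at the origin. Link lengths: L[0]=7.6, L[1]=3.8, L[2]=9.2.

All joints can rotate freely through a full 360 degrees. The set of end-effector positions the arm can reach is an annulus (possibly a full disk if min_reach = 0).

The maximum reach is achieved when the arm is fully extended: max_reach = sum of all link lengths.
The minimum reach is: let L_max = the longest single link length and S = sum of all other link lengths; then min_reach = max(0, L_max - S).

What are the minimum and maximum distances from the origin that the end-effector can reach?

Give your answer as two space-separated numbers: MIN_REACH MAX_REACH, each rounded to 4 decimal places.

Link lengths: [7.6, 3.8, 9.2]
max_reach = 7.6 + 3.8 + 9.2 = 20.6
L_max = max([7.6, 3.8, 9.2]) = 9.2
S (sum of others) = 20.6 - 9.2 = 11.4
min_reach = max(0, 9.2 - 11.4) = max(0, -2.2) = 0

Answer: 0.0000 20.6000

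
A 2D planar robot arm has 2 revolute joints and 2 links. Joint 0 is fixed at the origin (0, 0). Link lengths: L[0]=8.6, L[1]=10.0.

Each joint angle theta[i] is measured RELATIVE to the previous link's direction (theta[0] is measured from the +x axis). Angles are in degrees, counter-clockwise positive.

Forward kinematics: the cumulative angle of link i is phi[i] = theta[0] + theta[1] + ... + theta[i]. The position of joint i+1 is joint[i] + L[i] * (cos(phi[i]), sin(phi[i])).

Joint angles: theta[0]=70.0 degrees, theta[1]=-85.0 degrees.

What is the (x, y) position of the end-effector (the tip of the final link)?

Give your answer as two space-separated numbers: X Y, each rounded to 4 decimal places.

Answer: 12.6006 5.4932

Derivation:
joint[0] = (0.0000, 0.0000)  (base)
link 0: phi[0] = 70 = 70 deg
  cos(70 deg) = 0.3420, sin(70 deg) = 0.9397
  joint[1] = (0.0000, 0.0000) + 8.6 * (0.3420, 0.9397) = (0.0000 + 2.9414, 0.0000 + 8.0814) = (2.9414, 8.0814)
link 1: phi[1] = 70 + -85 = -15 deg
  cos(-15 deg) = 0.9659, sin(-15 deg) = -0.2588
  joint[2] = (2.9414, 8.0814) + 10 * (0.9659, -0.2588) = (2.9414 + 9.6593, 8.0814 + -2.5882) = (12.6006, 5.4932)
End effector: (12.6006, 5.4932)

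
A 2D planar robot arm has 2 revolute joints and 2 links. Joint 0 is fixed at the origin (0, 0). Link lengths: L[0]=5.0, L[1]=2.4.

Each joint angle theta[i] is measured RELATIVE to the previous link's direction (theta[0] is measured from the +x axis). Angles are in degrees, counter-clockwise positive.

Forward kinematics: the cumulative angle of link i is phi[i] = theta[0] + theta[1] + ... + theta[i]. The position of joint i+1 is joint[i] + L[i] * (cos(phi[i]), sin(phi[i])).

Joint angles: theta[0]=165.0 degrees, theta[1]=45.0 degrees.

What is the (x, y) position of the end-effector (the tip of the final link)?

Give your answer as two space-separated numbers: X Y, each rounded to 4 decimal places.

Answer: -6.9081 0.0941

Derivation:
joint[0] = (0.0000, 0.0000)  (base)
link 0: phi[0] = 165 = 165 deg
  cos(165 deg) = -0.9659, sin(165 deg) = 0.2588
  joint[1] = (0.0000, 0.0000) + 5 * (-0.9659, 0.2588) = (0.0000 + -4.8296, 0.0000 + 1.2941) = (-4.8296, 1.2941)
link 1: phi[1] = 165 + 45 = 210 deg
  cos(210 deg) = -0.8660, sin(210 deg) = -0.5000
  joint[2] = (-4.8296, 1.2941) + 2.4 * (-0.8660, -0.5000) = (-4.8296 + -2.0785, 1.2941 + -1.2000) = (-6.9081, 0.0941)
End effector: (-6.9081, 0.0941)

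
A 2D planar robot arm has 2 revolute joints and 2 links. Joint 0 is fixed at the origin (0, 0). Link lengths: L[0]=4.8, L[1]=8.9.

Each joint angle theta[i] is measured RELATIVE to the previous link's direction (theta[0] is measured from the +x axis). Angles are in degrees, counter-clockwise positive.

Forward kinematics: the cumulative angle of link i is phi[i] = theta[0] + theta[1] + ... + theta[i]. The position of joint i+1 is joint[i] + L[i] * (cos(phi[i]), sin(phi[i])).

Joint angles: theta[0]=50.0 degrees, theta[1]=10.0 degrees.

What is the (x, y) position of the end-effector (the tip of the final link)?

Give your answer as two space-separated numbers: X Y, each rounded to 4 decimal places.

Answer: 7.5354 11.3846

Derivation:
joint[0] = (0.0000, 0.0000)  (base)
link 0: phi[0] = 50 = 50 deg
  cos(50 deg) = 0.6428, sin(50 deg) = 0.7660
  joint[1] = (0.0000, 0.0000) + 4.8 * (0.6428, 0.7660) = (0.0000 + 3.0854, 0.0000 + 3.6770) = (3.0854, 3.6770)
link 1: phi[1] = 50 + 10 = 60 deg
  cos(60 deg) = 0.5000, sin(60 deg) = 0.8660
  joint[2] = (3.0854, 3.6770) + 8.9 * (0.5000, 0.8660) = (3.0854 + 4.4500, 3.6770 + 7.7076) = (7.5354, 11.3846)
End effector: (7.5354, 11.3846)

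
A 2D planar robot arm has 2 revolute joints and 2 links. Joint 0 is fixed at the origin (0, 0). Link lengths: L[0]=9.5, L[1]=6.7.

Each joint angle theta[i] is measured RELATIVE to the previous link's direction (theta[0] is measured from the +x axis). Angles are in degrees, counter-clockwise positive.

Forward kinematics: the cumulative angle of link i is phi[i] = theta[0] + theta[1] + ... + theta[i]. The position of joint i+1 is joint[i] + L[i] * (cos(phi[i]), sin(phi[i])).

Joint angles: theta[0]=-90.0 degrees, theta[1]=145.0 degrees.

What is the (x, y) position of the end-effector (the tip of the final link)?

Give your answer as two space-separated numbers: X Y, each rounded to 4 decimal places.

joint[0] = (0.0000, 0.0000)  (base)
link 0: phi[0] = -90 = -90 deg
  cos(-90 deg) = 0.0000, sin(-90 deg) = -1.0000
  joint[1] = (0.0000, 0.0000) + 9.5 * (0.0000, -1.0000) = (0.0000 + 0.0000, 0.0000 + -9.5000) = (0.0000, -9.5000)
link 1: phi[1] = -90 + 145 = 55 deg
  cos(55 deg) = 0.5736, sin(55 deg) = 0.8192
  joint[2] = (0.0000, -9.5000) + 6.7 * (0.5736, 0.8192) = (0.0000 + 3.8430, -9.5000 + 5.4883) = (3.8430, -4.0117)
End effector: (3.8430, -4.0117)

Answer: 3.8430 -4.0117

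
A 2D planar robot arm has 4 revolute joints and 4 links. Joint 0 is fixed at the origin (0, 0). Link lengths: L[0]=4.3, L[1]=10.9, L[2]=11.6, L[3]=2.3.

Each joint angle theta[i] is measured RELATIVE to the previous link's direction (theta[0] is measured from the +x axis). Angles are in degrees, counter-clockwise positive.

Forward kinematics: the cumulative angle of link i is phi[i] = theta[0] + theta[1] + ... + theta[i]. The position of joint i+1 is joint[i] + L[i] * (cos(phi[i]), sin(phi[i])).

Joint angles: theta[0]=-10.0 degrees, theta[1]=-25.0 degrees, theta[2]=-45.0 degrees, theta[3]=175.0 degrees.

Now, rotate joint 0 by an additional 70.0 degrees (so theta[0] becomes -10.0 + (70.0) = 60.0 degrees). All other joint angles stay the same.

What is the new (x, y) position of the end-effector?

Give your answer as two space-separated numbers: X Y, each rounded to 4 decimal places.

Answer: 20.2809 8.5569

Derivation:
joint[0] = (0.0000, 0.0000)  (base)
link 0: phi[0] = 60 = 60 deg
  cos(60 deg) = 0.5000, sin(60 deg) = 0.8660
  joint[1] = (0.0000, 0.0000) + 4.3 * (0.5000, 0.8660) = (0.0000 + 2.1500, 0.0000 + 3.7239) = (2.1500, 3.7239)
link 1: phi[1] = 60 + -25 = 35 deg
  cos(35 deg) = 0.8192, sin(35 deg) = 0.5736
  joint[2] = (2.1500, 3.7239) + 10.9 * (0.8192, 0.5736) = (2.1500 + 8.9288, 3.7239 + 6.2520) = (11.0788, 9.9759)
link 2: phi[2] = 60 + -25 + -45 = -10 deg
  cos(-10 deg) = 0.9848, sin(-10 deg) = -0.1736
  joint[3] = (11.0788, 9.9759) + 11.6 * (0.9848, -0.1736) = (11.0788 + 11.4238, 9.9759 + -2.0143) = (22.5025, 7.9616)
link 3: phi[3] = 60 + -25 + -45 + 175 = 165 deg
  cos(165 deg) = -0.9659, sin(165 deg) = 0.2588
  joint[4] = (22.5025, 7.9616) + 2.3 * (-0.9659, 0.2588) = (22.5025 + -2.2216, 7.9616 + 0.5953) = (20.2809, 8.5569)
End effector: (20.2809, 8.5569)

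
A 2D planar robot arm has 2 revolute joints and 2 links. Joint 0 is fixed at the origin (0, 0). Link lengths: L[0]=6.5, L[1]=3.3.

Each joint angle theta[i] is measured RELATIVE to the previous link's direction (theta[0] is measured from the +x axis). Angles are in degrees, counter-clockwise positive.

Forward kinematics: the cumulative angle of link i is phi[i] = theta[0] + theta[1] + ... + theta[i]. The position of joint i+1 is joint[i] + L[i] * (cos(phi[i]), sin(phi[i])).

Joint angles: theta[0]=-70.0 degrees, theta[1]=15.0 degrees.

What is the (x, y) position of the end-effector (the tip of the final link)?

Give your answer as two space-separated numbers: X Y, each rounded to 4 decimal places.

Answer: 4.1159 -8.8112

Derivation:
joint[0] = (0.0000, 0.0000)  (base)
link 0: phi[0] = -70 = -70 deg
  cos(-70 deg) = 0.3420, sin(-70 deg) = -0.9397
  joint[1] = (0.0000, 0.0000) + 6.5 * (0.3420, -0.9397) = (0.0000 + 2.2231, 0.0000 + -6.1080) = (2.2231, -6.1080)
link 1: phi[1] = -70 + 15 = -55 deg
  cos(-55 deg) = 0.5736, sin(-55 deg) = -0.8192
  joint[2] = (2.2231, -6.1080) + 3.3 * (0.5736, -0.8192) = (2.2231 + 1.8928, -6.1080 + -2.7032) = (4.1159, -8.8112)
End effector: (4.1159, -8.8112)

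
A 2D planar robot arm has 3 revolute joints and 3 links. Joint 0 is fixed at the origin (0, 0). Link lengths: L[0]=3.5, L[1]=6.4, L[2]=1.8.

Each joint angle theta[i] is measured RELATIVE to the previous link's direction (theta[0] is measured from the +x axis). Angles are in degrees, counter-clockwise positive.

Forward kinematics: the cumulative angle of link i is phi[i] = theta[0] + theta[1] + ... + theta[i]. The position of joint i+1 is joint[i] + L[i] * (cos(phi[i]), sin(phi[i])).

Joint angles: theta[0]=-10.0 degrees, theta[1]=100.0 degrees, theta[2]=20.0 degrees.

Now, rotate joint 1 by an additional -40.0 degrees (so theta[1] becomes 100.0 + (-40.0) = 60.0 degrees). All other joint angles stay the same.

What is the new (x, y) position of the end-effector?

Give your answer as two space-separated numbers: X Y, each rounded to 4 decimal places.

Answer: 8.1763 5.9864

Derivation:
joint[0] = (0.0000, 0.0000)  (base)
link 0: phi[0] = -10 = -10 deg
  cos(-10 deg) = 0.9848, sin(-10 deg) = -0.1736
  joint[1] = (0.0000, 0.0000) + 3.5 * (0.9848, -0.1736) = (0.0000 + 3.4468, 0.0000 + -0.6078) = (3.4468, -0.6078)
link 1: phi[1] = -10 + 60 = 50 deg
  cos(50 deg) = 0.6428, sin(50 deg) = 0.7660
  joint[2] = (3.4468, -0.6078) + 6.4 * (0.6428, 0.7660) = (3.4468 + 4.1138, -0.6078 + 4.9027) = (7.5607, 4.2949)
link 2: phi[2] = -10 + 60 + 20 = 70 deg
  cos(70 deg) = 0.3420, sin(70 deg) = 0.9397
  joint[3] = (7.5607, 4.2949) + 1.8 * (0.3420, 0.9397) = (7.5607 + 0.6156, 4.2949 + 1.6914) = (8.1763, 5.9864)
End effector: (8.1763, 5.9864)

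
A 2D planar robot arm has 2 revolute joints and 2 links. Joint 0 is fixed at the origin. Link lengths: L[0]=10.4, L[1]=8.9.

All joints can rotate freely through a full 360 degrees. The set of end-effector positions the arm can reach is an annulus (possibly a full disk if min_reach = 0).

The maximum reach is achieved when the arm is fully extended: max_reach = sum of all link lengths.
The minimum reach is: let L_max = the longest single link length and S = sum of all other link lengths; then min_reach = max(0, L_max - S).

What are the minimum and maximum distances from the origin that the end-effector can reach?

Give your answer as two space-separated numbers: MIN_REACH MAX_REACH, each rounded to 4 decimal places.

Answer: 1.5000 19.3000

Derivation:
Link lengths: [10.4, 8.9]
max_reach = 10.4 + 8.9 = 19.3
L_max = max([10.4, 8.9]) = 10.4
S (sum of others) = 19.3 - 10.4 = 8.9
min_reach = max(0, 10.4 - 8.9) = max(0, 1.5) = 1.5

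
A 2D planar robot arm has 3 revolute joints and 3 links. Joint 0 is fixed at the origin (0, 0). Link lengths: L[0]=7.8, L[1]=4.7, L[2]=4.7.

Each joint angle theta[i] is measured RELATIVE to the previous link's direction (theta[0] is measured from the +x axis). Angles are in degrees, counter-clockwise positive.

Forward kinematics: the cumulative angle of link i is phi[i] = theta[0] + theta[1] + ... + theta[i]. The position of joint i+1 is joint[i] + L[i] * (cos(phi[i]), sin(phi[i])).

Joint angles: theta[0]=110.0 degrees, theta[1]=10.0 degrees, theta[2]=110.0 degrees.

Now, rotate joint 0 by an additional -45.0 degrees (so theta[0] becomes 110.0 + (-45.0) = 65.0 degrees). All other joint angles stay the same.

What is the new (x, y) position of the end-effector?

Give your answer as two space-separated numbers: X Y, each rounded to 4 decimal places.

Answer: -0.1692 11.1994

Derivation:
joint[0] = (0.0000, 0.0000)  (base)
link 0: phi[0] = 65 = 65 deg
  cos(65 deg) = 0.4226, sin(65 deg) = 0.9063
  joint[1] = (0.0000, 0.0000) + 7.8 * (0.4226, 0.9063) = (0.0000 + 3.2964, 0.0000 + 7.0692) = (3.2964, 7.0692)
link 1: phi[1] = 65 + 10 = 75 deg
  cos(75 deg) = 0.2588, sin(75 deg) = 0.9659
  joint[2] = (3.2964, 7.0692) + 4.7 * (0.2588, 0.9659) = (3.2964 + 1.2164, 7.0692 + 4.5399) = (4.5129, 11.6091)
link 2: phi[2] = 65 + 10 + 110 = 185 deg
  cos(185 deg) = -0.9962, sin(185 deg) = -0.0872
  joint[3] = (4.5129, 11.6091) + 4.7 * (-0.9962, -0.0872) = (4.5129 + -4.6821, 11.6091 + -0.4096) = (-0.1692, 11.1994)
End effector: (-0.1692, 11.1994)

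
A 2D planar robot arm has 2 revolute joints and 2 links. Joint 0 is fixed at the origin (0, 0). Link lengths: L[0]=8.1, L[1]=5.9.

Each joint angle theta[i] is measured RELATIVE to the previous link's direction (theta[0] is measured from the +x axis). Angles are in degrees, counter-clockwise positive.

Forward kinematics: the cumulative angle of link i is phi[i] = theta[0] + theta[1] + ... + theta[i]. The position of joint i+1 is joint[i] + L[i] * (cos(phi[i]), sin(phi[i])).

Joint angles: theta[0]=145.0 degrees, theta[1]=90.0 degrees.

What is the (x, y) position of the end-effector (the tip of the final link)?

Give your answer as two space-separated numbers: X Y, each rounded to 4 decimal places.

Answer: -10.0192 -0.1870

Derivation:
joint[0] = (0.0000, 0.0000)  (base)
link 0: phi[0] = 145 = 145 deg
  cos(145 deg) = -0.8192, sin(145 deg) = 0.5736
  joint[1] = (0.0000, 0.0000) + 8.1 * (-0.8192, 0.5736) = (0.0000 + -6.6351, 0.0000 + 4.6460) = (-6.6351, 4.6460)
link 1: phi[1] = 145 + 90 = 235 deg
  cos(235 deg) = -0.5736, sin(235 deg) = -0.8192
  joint[2] = (-6.6351, 4.6460) + 5.9 * (-0.5736, -0.8192) = (-6.6351 + -3.3841, 4.6460 + -4.8330) = (-10.0192, -0.1870)
End effector: (-10.0192, -0.1870)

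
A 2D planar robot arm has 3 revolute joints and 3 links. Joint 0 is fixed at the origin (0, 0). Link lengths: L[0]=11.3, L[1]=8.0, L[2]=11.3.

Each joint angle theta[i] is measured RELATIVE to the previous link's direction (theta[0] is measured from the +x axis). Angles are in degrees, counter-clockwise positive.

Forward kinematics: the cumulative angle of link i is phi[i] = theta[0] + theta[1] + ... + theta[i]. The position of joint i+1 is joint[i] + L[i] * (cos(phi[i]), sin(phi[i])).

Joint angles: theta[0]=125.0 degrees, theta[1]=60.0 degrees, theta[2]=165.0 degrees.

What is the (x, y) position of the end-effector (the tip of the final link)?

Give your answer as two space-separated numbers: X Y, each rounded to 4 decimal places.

joint[0] = (0.0000, 0.0000)  (base)
link 0: phi[0] = 125 = 125 deg
  cos(125 deg) = -0.5736, sin(125 deg) = 0.8192
  joint[1] = (0.0000, 0.0000) + 11.3 * (-0.5736, 0.8192) = (0.0000 + -6.4814, 0.0000 + 9.2564) = (-6.4814, 9.2564)
link 1: phi[1] = 125 + 60 = 185 deg
  cos(185 deg) = -0.9962, sin(185 deg) = -0.0872
  joint[2] = (-6.4814, 9.2564) + 8 * (-0.9962, -0.0872) = (-6.4814 + -7.9696, 9.2564 + -0.6972) = (-14.4510, 8.5592)
link 2: phi[2] = 125 + 60 + 165 = 350 deg
  cos(350 deg) = 0.9848, sin(350 deg) = -0.1736
  joint[3] = (-14.4510, 8.5592) + 11.3 * (0.9848, -0.1736) = (-14.4510 + 11.1283, 8.5592 + -1.9622) = (-3.3226, 6.5969)
End effector: (-3.3226, 6.5969)

Answer: -3.3226 6.5969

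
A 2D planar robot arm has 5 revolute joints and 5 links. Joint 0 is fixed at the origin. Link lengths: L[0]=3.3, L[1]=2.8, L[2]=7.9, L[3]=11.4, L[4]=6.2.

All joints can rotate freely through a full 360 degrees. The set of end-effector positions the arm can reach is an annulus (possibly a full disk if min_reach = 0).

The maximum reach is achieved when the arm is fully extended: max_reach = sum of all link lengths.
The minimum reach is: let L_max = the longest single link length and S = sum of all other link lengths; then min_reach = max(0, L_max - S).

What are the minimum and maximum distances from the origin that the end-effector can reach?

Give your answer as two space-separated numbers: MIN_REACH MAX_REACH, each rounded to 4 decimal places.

Link lengths: [3.3, 2.8, 7.9, 11.4, 6.2]
max_reach = 3.3 + 2.8 + 7.9 + 11.4 + 6.2 = 31.6
L_max = max([3.3, 2.8, 7.9, 11.4, 6.2]) = 11.4
S (sum of others) = 31.6 - 11.4 = 20.2
min_reach = max(0, 11.4 - 20.2) = max(0, -8.8) = 0

Answer: 0.0000 31.6000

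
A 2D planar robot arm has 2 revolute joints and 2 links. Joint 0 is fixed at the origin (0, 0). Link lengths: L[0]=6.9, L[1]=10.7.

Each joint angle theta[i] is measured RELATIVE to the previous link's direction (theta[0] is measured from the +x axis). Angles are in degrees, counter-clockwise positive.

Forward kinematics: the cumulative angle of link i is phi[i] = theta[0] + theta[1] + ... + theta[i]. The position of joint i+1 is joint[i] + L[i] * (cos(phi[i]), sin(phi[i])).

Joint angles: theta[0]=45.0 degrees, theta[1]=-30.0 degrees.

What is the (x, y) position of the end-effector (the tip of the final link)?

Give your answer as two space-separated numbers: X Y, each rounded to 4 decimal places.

Answer: 15.2144 7.6484

Derivation:
joint[0] = (0.0000, 0.0000)  (base)
link 0: phi[0] = 45 = 45 deg
  cos(45 deg) = 0.7071, sin(45 deg) = 0.7071
  joint[1] = (0.0000, 0.0000) + 6.9 * (0.7071, 0.7071) = (0.0000 + 4.8790, 0.0000 + 4.8790) = (4.8790, 4.8790)
link 1: phi[1] = 45 + -30 = 15 deg
  cos(15 deg) = 0.9659, sin(15 deg) = 0.2588
  joint[2] = (4.8790, 4.8790) + 10.7 * (0.9659, 0.2588) = (4.8790 + 10.3354, 4.8790 + 2.7694) = (15.2144, 7.6484)
End effector: (15.2144, 7.6484)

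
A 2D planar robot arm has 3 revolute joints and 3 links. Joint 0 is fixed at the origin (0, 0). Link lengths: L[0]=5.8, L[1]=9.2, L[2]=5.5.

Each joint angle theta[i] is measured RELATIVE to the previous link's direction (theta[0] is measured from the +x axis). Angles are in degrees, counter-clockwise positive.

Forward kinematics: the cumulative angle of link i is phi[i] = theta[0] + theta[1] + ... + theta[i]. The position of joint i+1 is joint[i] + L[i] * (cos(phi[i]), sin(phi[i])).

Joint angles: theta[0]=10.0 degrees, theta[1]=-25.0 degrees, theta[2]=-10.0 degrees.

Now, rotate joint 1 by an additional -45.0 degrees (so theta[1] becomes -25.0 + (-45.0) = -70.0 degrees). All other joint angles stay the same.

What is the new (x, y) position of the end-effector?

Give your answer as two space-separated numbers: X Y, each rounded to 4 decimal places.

joint[0] = (0.0000, 0.0000)  (base)
link 0: phi[0] = 10 = 10 deg
  cos(10 deg) = 0.9848, sin(10 deg) = 0.1736
  joint[1] = (0.0000, 0.0000) + 5.8 * (0.9848, 0.1736) = (0.0000 + 5.7119, 0.0000 + 1.0072) = (5.7119, 1.0072)
link 1: phi[1] = 10 + -70 = -60 deg
  cos(-60 deg) = 0.5000, sin(-60 deg) = -0.8660
  joint[2] = (5.7119, 1.0072) + 9.2 * (0.5000, -0.8660) = (5.7119 + 4.6000, 1.0072 + -7.9674) = (10.3119, -6.9603)
link 2: phi[2] = 10 + -70 + -10 = -70 deg
  cos(-70 deg) = 0.3420, sin(-70 deg) = -0.9397
  joint[3] = (10.3119, -6.9603) + 5.5 * (0.3420, -0.9397) = (10.3119 + 1.8811, -6.9603 + -5.1683) = (12.1930, -12.1286)
End effector: (12.1930, -12.1286)

Answer: 12.1930 -12.1286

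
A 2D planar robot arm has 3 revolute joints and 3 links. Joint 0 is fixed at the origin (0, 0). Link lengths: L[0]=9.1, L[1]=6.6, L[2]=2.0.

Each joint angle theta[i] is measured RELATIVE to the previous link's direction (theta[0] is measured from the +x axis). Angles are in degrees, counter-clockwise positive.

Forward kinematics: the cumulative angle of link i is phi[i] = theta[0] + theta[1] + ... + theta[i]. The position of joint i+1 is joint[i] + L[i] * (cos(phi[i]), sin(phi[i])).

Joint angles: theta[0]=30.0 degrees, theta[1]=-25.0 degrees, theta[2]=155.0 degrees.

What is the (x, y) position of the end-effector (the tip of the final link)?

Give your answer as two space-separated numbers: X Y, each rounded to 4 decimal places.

Answer: 12.5763 5.8093

Derivation:
joint[0] = (0.0000, 0.0000)  (base)
link 0: phi[0] = 30 = 30 deg
  cos(30 deg) = 0.8660, sin(30 deg) = 0.5000
  joint[1] = (0.0000, 0.0000) + 9.1 * (0.8660, 0.5000) = (0.0000 + 7.8808, 0.0000 + 4.5500) = (7.8808, 4.5500)
link 1: phi[1] = 30 + -25 = 5 deg
  cos(5 deg) = 0.9962, sin(5 deg) = 0.0872
  joint[2] = (7.8808, 4.5500) + 6.6 * (0.9962, 0.0872) = (7.8808 + 6.5749, 4.5500 + 0.5752) = (14.4557, 5.1252)
link 2: phi[2] = 30 + -25 + 155 = 160 deg
  cos(160 deg) = -0.9397, sin(160 deg) = 0.3420
  joint[3] = (14.4557, 5.1252) + 2 * (-0.9397, 0.3420) = (14.4557 + -1.8794, 5.1252 + 0.6840) = (12.5763, 5.8093)
End effector: (12.5763, 5.8093)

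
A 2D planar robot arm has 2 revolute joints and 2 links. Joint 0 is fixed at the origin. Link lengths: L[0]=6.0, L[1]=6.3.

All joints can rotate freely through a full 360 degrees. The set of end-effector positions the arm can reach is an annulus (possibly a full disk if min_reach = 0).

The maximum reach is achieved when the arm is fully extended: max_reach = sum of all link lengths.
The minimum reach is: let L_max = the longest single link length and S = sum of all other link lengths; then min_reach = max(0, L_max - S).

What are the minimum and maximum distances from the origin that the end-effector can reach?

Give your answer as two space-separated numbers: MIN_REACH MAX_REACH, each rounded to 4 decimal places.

Link lengths: [6.0, 6.3]
max_reach = 6 + 6.3 = 12.3
L_max = max([6.0, 6.3]) = 6.3
S (sum of others) = 12.3 - 6.3 = 6
min_reach = max(0, 6.3 - 6) = max(0, 0.3) = 0.3

Answer: 0.3000 12.3000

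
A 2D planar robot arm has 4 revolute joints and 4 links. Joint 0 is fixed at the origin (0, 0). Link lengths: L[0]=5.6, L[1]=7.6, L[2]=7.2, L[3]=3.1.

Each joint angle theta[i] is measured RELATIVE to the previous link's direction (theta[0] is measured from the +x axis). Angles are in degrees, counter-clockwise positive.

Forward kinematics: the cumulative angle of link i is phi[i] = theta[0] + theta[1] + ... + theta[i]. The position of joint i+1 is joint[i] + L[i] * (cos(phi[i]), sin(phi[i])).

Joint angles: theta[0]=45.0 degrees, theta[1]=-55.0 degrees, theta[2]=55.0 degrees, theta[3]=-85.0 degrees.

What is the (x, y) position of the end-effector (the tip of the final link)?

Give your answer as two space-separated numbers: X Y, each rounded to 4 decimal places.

joint[0] = (0.0000, 0.0000)  (base)
link 0: phi[0] = 45 = 45 deg
  cos(45 deg) = 0.7071, sin(45 deg) = 0.7071
  joint[1] = (0.0000, 0.0000) + 5.6 * (0.7071, 0.7071) = (0.0000 + 3.9598, 0.0000 + 3.9598) = (3.9598, 3.9598)
link 1: phi[1] = 45 + -55 = -10 deg
  cos(-10 deg) = 0.9848, sin(-10 deg) = -0.1736
  joint[2] = (3.9598, 3.9598) + 7.6 * (0.9848, -0.1736) = (3.9598 + 7.4845, 3.9598 + -1.3197) = (11.4443, 2.6401)
link 2: phi[2] = 45 + -55 + 55 = 45 deg
  cos(45 deg) = 0.7071, sin(45 deg) = 0.7071
  joint[3] = (11.4443, 2.6401) + 7.2 * (0.7071, 0.7071) = (11.4443 + 5.0912, 2.6401 + 5.0912) = (16.5355, 7.7312)
link 3: phi[3] = 45 + -55 + 55 + -85 = -40 deg
  cos(-40 deg) = 0.7660, sin(-40 deg) = -0.6428
  joint[4] = (16.5355, 7.7312) + 3.1 * (0.7660, -0.6428) = (16.5355 + 2.3747, 7.7312 + -1.9926) = (18.9102, 5.7386)
End effector: (18.9102, 5.7386)

Answer: 18.9102 5.7386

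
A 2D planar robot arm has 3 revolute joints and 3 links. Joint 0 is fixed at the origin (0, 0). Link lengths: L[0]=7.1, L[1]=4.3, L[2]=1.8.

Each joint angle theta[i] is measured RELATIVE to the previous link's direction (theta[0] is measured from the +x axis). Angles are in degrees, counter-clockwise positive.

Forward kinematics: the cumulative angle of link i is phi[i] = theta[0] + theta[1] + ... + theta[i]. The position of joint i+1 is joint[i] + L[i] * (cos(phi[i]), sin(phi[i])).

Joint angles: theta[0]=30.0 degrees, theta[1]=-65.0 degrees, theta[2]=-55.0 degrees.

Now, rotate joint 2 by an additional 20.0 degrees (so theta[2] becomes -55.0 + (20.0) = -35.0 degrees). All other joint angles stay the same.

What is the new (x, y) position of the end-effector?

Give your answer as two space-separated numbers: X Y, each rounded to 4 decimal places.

Answer: 10.2868 -0.6078

Derivation:
joint[0] = (0.0000, 0.0000)  (base)
link 0: phi[0] = 30 = 30 deg
  cos(30 deg) = 0.8660, sin(30 deg) = 0.5000
  joint[1] = (0.0000, 0.0000) + 7.1 * (0.8660, 0.5000) = (0.0000 + 6.1488, 0.0000 + 3.5500) = (6.1488, 3.5500)
link 1: phi[1] = 30 + -65 = -35 deg
  cos(-35 deg) = 0.8192, sin(-35 deg) = -0.5736
  joint[2] = (6.1488, 3.5500) + 4.3 * (0.8192, -0.5736) = (6.1488 + 3.5224, 3.5500 + -2.4664) = (9.6711, 1.0836)
link 2: phi[2] = 30 + -65 + -35 = -70 deg
  cos(-70 deg) = 0.3420, sin(-70 deg) = -0.9397
  joint[3] = (9.6711, 1.0836) + 1.8 * (0.3420, -0.9397) = (9.6711 + 0.6156, 1.0836 + -1.6914) = (10.2868, -0.6078)
End effector: (10.2868, -0.6078)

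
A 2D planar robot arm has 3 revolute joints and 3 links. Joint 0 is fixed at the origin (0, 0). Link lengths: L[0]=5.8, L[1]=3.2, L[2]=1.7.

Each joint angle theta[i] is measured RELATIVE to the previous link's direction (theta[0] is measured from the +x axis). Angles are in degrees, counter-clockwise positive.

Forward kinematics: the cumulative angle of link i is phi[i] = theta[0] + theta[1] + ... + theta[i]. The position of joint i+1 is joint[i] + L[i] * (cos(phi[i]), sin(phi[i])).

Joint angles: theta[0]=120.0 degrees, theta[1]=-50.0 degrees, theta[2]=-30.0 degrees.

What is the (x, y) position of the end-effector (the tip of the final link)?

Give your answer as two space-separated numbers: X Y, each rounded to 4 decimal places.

Answer: -0.5033 9.1227

Derivation:
joint[0] = (0.0000, 0.0000)  (base)
link 0: phi[0] = 120 = 120 deg
  cos(120 deg) = -0.5000, sin(120 deg) = 0.8660
  joint[1] = (0.0000, 0.0000) + 5.8 * (-0.5000, 0.8660) = (0.0000 + -2.9000, 0.0000 + 5.0229) = (-2.9000, 5.0229)
link 1: phi[1] = 120 + -50 = 70 deg
  cos(70 deg) = 0.3420, sin(70 deg) = 0.9397
  joint[2] = (-2.9000, 5.0229) + 3.2 * (0.3420, 0.9397) = (-2.9000 + 1.0945, 5.0229 + 3.0070) = (-1.8055, 8.0300)
link 2: phi[2] = 120 + -50 + -30 = 40 deg
  cos(40 deg) = 0.7660, sin(40 deg) = 0.6428
  joint[3] = (-1.8055, 8.0300) + 1.7 * (0.7660, 0.6428) = (-1.8055 + 1.3023, 8.0300 + 1.0927) = (-0.5033, 9.1227)
End effector: (-0.5033, 9.1227)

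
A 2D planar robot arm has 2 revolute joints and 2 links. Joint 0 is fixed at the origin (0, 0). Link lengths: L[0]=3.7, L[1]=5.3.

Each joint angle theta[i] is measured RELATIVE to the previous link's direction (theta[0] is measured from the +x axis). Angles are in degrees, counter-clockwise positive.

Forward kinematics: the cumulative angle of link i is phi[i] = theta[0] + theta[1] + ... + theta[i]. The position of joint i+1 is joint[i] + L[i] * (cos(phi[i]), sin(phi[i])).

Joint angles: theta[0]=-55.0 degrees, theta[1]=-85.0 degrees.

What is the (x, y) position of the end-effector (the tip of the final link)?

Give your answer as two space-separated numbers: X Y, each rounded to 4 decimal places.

Answer: -1.9378 -6.4376

Derivation:
joint[0] = (0.0000, 0.0000)  (base)
link 0: phi[0] = -55 = -55 deg
  cos(-55 deg) = 0.5736, sin(-55 deg) = -0.8192
  joint[1] = (0.0000, 0.0000) + 3.7 * (0.5736, -0.8192) = (0.0000 + 2.1222, 0.0000 + -3.0309) = (2.1222, -3.0309)
link 1: phi[1] = -55 + -85 = -140 deg
  cos(-140 deg) = -0.7660, sin(-140 deg) = -0.6428
  joint[2] = (2.1222, -3.0309) + 5.3 * (-0.7660, -0.6428) = (2.1222 + -4.0600, -3.0309 + -3.4068) = (-1.9378, -6.4376)
End effector: (-1.9378, -6.4376)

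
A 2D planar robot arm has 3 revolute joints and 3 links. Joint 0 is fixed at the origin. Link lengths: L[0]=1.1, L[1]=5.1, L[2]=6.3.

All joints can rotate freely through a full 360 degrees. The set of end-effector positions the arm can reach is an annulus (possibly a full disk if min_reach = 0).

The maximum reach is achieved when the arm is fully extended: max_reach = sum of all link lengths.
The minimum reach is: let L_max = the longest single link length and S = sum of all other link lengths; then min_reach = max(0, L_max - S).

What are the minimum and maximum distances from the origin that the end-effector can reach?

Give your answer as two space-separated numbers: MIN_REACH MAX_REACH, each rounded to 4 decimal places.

Answer: 0.1000 12.5000

Derivation:
Link lengths: [1.1, 5.1, 6.3]
max_reach = 1.1 + 5.1 + 6.3 = 12.5
L_max = max([1.1, 5.1, 6.3]) = 6.3
S (sum of others) = 12.5 - 6.3 = 6.2
min_reach = max(0, 6.3 - 6.2) = max(0, 0.1) = 0.1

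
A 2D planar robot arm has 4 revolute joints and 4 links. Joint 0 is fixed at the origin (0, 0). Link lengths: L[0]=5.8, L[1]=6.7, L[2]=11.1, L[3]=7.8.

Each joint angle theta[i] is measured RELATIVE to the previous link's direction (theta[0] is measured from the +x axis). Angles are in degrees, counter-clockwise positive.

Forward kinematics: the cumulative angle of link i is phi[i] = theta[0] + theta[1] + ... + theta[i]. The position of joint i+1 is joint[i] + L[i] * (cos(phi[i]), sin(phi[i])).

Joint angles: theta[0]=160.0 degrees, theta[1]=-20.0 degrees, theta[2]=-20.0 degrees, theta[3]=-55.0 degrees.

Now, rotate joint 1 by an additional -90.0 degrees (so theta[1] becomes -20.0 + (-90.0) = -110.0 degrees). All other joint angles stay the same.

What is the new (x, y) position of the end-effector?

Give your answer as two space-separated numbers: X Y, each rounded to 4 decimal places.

joint[0] = (0.0000, 0.0000)  (base)
link 0: phi[0] = 160 = 160 deg
  cos(160 deg) = -0.9397, sin(160 deg) = 0.3420
  joint[1] = (0.0000, 0.0000) + 5.8 * (-0.9397, 0.3420) = (0.0000 + -5.4502, 0.0000 + 1.9837) = (-5.4502, 1.9837)
link 1: phi[1] = 160 + -110 = 50 deg
  cos(50 deg) = 0.6428, sin(50 deg) = 0.7660
  joint[2] = (-5.4502, 1.9837) + 6.7 * (0.6428, 0.7660) = (-5.4502 + 4.3067, 1.9837 + 5.1325) = (-1.1435, 7.1162)
link 2: phi[2] = 160 + -110 + -20 = 30 deg
  cos(30 deg) = 0.8660, sin(30 deg) = 0.5000
  joint[3] = (-1.1435, 7.1162) + 11.1 * (0.8660, 0.5000) = (-1.1435 + 9.6129, 7.1162 + 5.5500) = (8.4693, 12.6662)
link 3: phi[3] = 160 + -110 + -20 + -55 = -25 deg
  cos(-25 deg) = 0.9063, sin(-25 deg) = -0.4226
  joint[4] = (8.4693, 12.6662) + 7.8 * (0.9063, -0.4226) = (8.4693 + 7.0692, 12.6662 + -3.2964) = (15.5385, 9.3698)
End effector: (15.5385, 9.3698)

Answer: 15.5385 9.3698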